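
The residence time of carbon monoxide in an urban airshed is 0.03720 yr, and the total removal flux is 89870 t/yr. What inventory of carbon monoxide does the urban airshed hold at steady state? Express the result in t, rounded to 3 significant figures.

τ = M/F ⇒ M = τ × F = 0.03720 × 89870 = 3343 t.

3340 t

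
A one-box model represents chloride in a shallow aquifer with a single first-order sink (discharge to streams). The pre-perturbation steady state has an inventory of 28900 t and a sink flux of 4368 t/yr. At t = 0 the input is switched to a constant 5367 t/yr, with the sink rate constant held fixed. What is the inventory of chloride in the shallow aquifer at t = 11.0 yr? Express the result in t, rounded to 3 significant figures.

τ = M₀/F₀ = 28900/4368 = 6.616 yr; rate constant k = 1/τ.
New steady state M_∞ = F₁/k = F₁·τ = 5367 × 6.616 = 35510 t.
M(t) = M_∞ + (M₀ − M_∞)·e^(−t/τ); t/τ = 11.0/6.616 = 1.663, so e^(−t/τ) = 0.1897.
M(t) = 35510 − 6610 × 0.1897 = 34256 t.

34300 t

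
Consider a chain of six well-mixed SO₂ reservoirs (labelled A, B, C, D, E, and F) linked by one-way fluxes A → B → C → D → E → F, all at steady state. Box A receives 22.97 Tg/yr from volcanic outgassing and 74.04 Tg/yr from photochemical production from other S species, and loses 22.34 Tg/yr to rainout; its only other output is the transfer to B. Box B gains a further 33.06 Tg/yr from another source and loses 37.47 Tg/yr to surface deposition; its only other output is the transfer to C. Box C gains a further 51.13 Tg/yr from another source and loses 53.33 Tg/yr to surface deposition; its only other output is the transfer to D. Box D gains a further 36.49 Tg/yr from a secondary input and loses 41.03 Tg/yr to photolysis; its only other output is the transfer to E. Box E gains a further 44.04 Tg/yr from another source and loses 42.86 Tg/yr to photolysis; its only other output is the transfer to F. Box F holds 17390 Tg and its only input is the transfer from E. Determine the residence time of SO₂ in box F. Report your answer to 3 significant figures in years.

Box A: F(A→B) = (22.97 + 74.04) − 22.34 = 74.670 Tg/yr.
Box B: F(B→C) = (74.670 + 33.06) − 37.47 = 70.260 Tg/yr.
Box C: F(C→D) = (70.260 + 51.13) − 53.33 = 68.060 Tg/yr.
Box D: F(D→E) = (68.060 + 36.49) − 41.03 = 63.520 Tg/yr.
Box E: F(E→F) = (63.520 + 44.04) − 42.86 = 64.700 Tg/yr.
Box F throughput = its input = 64.700 Tg/yr; τ = 17390 / 64.700 = 268.8 yr.

269 yr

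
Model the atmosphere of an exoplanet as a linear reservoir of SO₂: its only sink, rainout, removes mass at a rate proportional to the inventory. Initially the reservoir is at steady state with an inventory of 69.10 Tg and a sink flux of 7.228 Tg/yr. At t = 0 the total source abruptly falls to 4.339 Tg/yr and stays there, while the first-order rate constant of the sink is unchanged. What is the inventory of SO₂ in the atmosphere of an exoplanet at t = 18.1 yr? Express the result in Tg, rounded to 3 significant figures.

τ = M₀/F₀ = 69.10/7.228 = 9.560 yr; rate constant k = 1/τ.
New steady state M_∞ = F₁/k = F₁·τ = 4.339 × 9.560 = 41.481 Tg.
M(t) = M_∞ + (M₀ − M_∞)·e^(−t/τ); t/τ = 18.1/9.560 = 1.893, so e^(−t/τ) = 0.1506.
M(t) = 41.481 + 27.62 × 0.1506 = 45.640 Tg.

45.6 Tg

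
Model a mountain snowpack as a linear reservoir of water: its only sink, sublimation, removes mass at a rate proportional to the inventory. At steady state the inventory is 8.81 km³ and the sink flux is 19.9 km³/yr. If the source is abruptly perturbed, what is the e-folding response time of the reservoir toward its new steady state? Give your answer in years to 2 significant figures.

0.44 yr

For a linear reservoir the response time equals the residence time τ = M/F.
τ = 8.81 / 19.9 = 0.4427 yr.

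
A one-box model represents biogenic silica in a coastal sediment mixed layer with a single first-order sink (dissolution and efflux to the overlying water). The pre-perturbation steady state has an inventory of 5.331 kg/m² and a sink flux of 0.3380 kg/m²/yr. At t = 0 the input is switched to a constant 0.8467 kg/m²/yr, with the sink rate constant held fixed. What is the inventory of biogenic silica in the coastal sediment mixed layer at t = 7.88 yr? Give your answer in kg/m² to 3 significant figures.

8.49 kg/m²

Residence time τ = M₀/F₀ = 15.77 yr. The eventual steady state is M_∞ = M₀·(F₁/F₀) = 5.331 × 0.8467/0.3380 = 13.354 kg/m².
The anomaly ΔM(t) = M(t) − M_∞ decays as ΔM₀·e^(−t/τ) with ΔM₀ = 5.331 − 13.354 = −8.023 kg/m².
At t = 7.88 yr, e^(−t/τ) = e^(−0.4996) = 0.6068, so ΔM = −4.868 kg/m² and M = 13.354 − 4.868 = 8.4860 kg/m².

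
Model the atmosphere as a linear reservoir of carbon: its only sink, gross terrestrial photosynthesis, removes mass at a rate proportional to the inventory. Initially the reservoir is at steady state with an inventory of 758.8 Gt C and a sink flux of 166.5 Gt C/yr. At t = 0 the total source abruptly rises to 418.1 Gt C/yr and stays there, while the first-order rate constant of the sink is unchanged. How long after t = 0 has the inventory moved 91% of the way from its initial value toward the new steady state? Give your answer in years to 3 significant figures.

11.0 yr

τ = M₀/F₀ = 758.8/166.5 = 4.557 yr.
The remaining gap fraction is e^(−t/τ); 91% covered ⇒ e^(−t/τ) = 0.0900.
t = −τ ln(0.0900) = 4.557 × 2.408 = 10.97 yr.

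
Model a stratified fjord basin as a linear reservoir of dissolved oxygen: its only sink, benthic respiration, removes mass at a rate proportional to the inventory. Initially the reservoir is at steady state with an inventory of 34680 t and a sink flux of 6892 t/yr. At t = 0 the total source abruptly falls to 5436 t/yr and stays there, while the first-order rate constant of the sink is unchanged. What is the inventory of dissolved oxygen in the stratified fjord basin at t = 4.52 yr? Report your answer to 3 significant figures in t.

τ = M₀/F₀ = 34680/6892 = 5.032 yr; rate constant k = 1/τ.
New steady state M_∞ = F₁/k = F₁·τ = 5436 × 5.032 = 27354 t.
M(t) = M_∞ + (M₀ − M_∞)·e^(−t/τ); t/τ = 4.52/5.032 = 0.8983, so e^(−t/τ) = 0.4073.
M(t) = 27354 + 7326 × 0.4073 = 30337 t.

30300 t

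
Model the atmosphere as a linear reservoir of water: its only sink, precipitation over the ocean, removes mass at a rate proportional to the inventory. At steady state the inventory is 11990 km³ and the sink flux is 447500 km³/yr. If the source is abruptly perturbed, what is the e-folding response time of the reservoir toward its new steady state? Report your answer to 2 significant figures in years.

0.027 yr

For a linear reservoir the response time equals the residence time τ = M/F.
τ = 11990 / 447500 = 0.02679 yr.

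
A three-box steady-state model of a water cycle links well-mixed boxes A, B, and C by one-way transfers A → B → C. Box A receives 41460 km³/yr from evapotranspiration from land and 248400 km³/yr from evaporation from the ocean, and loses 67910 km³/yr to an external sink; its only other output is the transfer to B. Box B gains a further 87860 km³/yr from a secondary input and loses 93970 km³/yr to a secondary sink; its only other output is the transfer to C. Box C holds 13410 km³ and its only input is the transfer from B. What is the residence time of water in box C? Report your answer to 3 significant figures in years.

Box A: F(A→B) = (41460 + 248400) − 67910 = 221950 km³/yr.
Box B: F(B→C) = (221950 + 87860) − 93970 = 215840 km³/yr.
Box C throughput = its input = 215840 km³/yr; τ = 13410 / 215840 = 0.06213 yr.

0.0621 yr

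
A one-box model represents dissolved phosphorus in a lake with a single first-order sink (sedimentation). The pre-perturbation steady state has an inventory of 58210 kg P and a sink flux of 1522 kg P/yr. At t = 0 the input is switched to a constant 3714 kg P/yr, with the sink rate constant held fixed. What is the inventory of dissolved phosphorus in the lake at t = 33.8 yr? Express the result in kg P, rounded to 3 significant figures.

τ = M₀/F₀ = 58210/1522 = 38.25 yr; rate constant k = 1/τ.
New steady state M_∞ = F₁/k = F₁·τ = 3714 × 38.25 = 142040 kg P.
M(t) = M_∞ + (M₀ − M_∞)·e^(−t/τ); t/τ = 33.8/38.25 = 0.8838, so e^(−t/τ) = 0.4132.
M(t) = 142040 − 83830 × 0.4132 = 107400 kg P.

107000 kg P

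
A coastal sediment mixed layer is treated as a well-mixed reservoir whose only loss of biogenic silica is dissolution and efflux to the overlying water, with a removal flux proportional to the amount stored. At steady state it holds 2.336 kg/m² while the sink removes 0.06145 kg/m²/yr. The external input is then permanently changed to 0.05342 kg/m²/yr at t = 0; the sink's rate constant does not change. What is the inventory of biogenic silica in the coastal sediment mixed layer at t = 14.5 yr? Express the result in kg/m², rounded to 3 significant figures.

2.24 kg/m²

The sink rate constant is k = F₀/M₀ = 0.06145/2.336 = 0.02631 yr⁻¹.
Solving dM/dt = F₁ − kM with M(0) = M₀ gives M(t) = F₁/k + (M₀ − F₁/k)·e^(−kt).
F₁/k = 0.05342/0.02631 = 2.0307 kg/m²; kt = 0.02631 × 14.5 = 0.3814, e^(−kt) = 0.6829.
M(14.5) = 2.0307 + (2.336 − 2.0307) × 0.6829 = 2.0307 + 0.2085 = 2.2392 kg/m².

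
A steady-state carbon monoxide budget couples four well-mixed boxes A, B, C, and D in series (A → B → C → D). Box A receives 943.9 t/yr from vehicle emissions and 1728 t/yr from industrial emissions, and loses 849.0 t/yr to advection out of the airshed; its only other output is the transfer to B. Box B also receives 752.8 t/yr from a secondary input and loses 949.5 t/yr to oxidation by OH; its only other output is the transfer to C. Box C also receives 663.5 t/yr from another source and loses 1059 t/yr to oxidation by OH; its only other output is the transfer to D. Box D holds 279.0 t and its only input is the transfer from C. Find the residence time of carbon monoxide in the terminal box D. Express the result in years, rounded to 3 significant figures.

Box A: F(A→B) = (943.9 + 1728) − 849.0 = 1822.9 t/yr.
Box B: F(B→C) = (1822.9 + 752.8) − 949.5 = 1626.2 t/yr.
Box C: F(C→D) = (1626.2 + 663.5) − 1059 = 1230.7 t/yr.
Box D throughput = its input = 1230.7 t/yr; τ = 279.0 / 1230.7 = 0.2267 yr.

0.227 yr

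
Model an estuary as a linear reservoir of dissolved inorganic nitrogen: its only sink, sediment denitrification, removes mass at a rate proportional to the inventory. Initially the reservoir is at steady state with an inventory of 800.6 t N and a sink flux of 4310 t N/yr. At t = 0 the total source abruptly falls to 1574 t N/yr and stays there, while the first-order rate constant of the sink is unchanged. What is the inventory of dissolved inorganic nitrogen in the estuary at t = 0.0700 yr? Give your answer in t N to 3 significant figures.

641 t N

The sink rate constant is k = F₀/M₀ = 4310/800.6 = 5.383 yr⁻¹.
Solving dM/dt = F₁ − kM with M(0) = M₀ gives M(t) = F₁/k + (M₀ − F₁/k)·e^(−kt).
F₁/k = 1574/5.383 = 292.38 t N; kt = 5.383 × 0.0700 = 0.3768, e^(−kt) = 0.6860.
M(0.0700) = 292.38 + (800.6 − 292.38) × 0.6860 = 292.38 + 348.7 = 641.03 t N.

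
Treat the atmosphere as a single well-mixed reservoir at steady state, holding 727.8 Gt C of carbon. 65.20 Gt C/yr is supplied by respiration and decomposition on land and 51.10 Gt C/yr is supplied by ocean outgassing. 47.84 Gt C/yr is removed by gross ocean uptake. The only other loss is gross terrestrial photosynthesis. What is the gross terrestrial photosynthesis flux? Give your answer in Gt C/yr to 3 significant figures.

68.5 Gt C/yr

At steady state ΣF_in = ΣF_out.
ΣF_in = 65.20 + 51.10 = 116.30 Gt C/yr.
Gross terrestrial photosynthesis flux = ΣF_in − (47.84) = 116.30 − 47.84 = 68.46 Gt C/yr.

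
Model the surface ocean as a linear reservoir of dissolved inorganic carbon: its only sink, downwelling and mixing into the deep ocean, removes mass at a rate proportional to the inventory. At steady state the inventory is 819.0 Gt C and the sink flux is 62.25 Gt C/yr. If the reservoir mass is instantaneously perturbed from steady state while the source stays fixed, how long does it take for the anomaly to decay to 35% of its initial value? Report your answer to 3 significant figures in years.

For a linear reservoir the anomaly decays as exp(−t/τ) with τ = M/F = 819.0/62.25 = 13.16 yr.
exp(−t/τ) = 0.35 ⇒ t = −τ ln(0.35) = 13.16 × 1.050 = 13.81 yr.

13.8 yr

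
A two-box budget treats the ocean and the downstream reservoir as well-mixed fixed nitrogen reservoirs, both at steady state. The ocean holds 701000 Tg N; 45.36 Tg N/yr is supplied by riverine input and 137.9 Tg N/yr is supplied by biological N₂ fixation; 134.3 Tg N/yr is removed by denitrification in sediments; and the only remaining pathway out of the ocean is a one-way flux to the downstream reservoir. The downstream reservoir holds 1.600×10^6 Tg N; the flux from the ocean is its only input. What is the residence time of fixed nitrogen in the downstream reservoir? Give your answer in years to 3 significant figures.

Balance the ocean: ΣF_in = 45.36 + 137.9 = 183.26 Tg N/yr.
Flux to the downstream reservoir = ΣF_in − (134.3) = 48.960 Tg N/yr.
At steady state the output of the downstream reservoir equals its input, 48.960 Tg N/yr.
τ = M / F = 1.600×10^6 / 48.960 = 32680 yr.

32700 yr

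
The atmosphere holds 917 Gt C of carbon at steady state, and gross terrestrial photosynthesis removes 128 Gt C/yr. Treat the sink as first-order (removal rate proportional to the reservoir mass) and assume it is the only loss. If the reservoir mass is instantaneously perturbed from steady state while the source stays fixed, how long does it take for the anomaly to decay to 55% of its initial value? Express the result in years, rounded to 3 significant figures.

4.28 yr

For a linear reservoir the anomaly decays as exp(−t/τ) with τ = M/F = 917/128 = 7.164 yr.
exp(−t/τ) = 0.55 ⇒ t = −τ ln(0.55) = 7.164 × 0.5978 = 4.283 yr.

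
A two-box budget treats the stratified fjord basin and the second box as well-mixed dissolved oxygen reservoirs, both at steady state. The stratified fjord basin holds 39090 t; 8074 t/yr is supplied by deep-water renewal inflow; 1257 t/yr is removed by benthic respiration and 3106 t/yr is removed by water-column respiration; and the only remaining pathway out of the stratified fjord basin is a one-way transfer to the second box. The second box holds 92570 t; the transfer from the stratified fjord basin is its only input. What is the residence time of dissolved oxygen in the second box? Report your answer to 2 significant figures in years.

25 yr

Balance the stratified fjord basin: ΣF_in = 8074.0 t/yr.
Transfer to the second box = ΣF_in − (1257 + 3106) = 3711.0 t/yr.
At steady state the output of the second box equals its input, 3711.0 t/yr.
τ = M / F = 92570 / 3711.0 = 24.94 yr.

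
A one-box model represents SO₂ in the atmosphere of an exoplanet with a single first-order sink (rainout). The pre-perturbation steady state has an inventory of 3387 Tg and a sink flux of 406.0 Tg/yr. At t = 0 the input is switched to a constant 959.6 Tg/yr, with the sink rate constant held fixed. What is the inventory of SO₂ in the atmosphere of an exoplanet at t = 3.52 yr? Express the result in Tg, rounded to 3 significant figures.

4980 Tg

The sink rate constant is k = F₀/M₀ = 406.0/3387 = 0.1199 yr⁻¹.
Solving dM/dt = F₁ − kM with M(0) = M₀ gives M(t) = F₁/k + (M₀ − F₁/k)·e^(−kt).
F₁/k = 959.6/0.1199 = 8005.3 Tg; kt = 0.1199 × 3.52 = 0.4219, e^(−kt) = 0.6558.
M(3.52) = 8005.3 + (3387 − 8005.3) × 0.6558 = 8005.3 − 3029 = 4976.8 Tg.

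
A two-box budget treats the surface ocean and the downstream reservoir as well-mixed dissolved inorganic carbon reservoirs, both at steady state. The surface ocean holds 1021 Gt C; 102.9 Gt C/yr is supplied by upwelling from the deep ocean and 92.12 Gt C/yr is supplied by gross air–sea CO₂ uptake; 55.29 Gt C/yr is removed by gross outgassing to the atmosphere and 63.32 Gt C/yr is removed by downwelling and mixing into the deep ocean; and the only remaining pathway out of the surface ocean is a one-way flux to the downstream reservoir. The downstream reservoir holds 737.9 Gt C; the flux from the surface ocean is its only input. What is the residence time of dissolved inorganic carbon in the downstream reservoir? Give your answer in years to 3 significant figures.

9.66 yr

Balance the surface ocean: ΣF_in = 102.9 + 92.12 = 195.02 Gt C/yr.
Flux to the downstream reservoir = ΣF_in − (55.29 + 63.32) = 76.410 Gt C/yr.
At steady state the output of the downstream reservoir equals its input, 76.410 Gt C/yr.
τ = M / F = 737.9 / 76.410 = 9.657 yr.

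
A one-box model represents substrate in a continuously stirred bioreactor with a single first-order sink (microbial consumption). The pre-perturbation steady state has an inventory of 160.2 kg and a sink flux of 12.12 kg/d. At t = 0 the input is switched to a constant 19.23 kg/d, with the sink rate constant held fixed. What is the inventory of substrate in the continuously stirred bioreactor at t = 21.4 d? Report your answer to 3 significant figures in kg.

The sink rate constant is k = F₀/M₀ = 12.12/160.2 = 0.07566 d⁻¹.
Solving dM/dt = F₁ − kM with M(0) = M₀ gives M(t) = F₁/k + (M₀ − F₁/k)·e^(−kt).
F₁/k = 19.23/0.07566 = 254.18 kg; kt = 0.07566 × 21.4 = 1.619, e^(−kt) = 0.1981.
M(21.4) = 254.18 + (160.2 − 254.18) × 0.1981 = 254.18 − 18.62 = 235.56 kg.

236 kg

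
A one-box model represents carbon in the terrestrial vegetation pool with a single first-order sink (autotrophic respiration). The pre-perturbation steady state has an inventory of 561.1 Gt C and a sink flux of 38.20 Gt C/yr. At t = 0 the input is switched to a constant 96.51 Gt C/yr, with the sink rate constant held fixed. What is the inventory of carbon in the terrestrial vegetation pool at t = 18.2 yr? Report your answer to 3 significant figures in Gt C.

Residence time τ = M₀/F₀ = 14.69 yr. The eventual steady state is M_∞ = M₀·(F₁/F₀) = 561.1 × 96.51/38.20 = 1417.6 Gt C.
The anomaly ΔM(t) = M(t) − M_∞ decays as ΔM₀·e^(−t/τ) with ΔM₀ = 561.1 − 1417.6 = −856.5 Gt C.
At t = 18.2 yr, e^(−t/τ) = e^(−1.239) = 0.2897, so ΔM = −248.1 Gt C and M = 1417.6 − 248.1 = 1169.5 Gt C.

1170 Gt C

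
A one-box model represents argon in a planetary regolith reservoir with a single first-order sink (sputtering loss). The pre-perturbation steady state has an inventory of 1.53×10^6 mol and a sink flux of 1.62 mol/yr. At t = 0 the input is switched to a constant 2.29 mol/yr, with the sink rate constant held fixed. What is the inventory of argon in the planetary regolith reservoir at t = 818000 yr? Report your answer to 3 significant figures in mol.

1.90×10^6 mol

Residence time τ = M₀/F₀ = 944400 yr. The eventual steady state is M_∞ = M₀·(F₁/F₀) = 1.53×10^6 × 2.29/1.62 = 2.1628×10^6 mol.
The anomaly ΔM(t) = M(t) − M_∞ decays as ΔM₀·e^(−t/τ) with ΔM₀ = 1.53×10^6 − 2.1628×10^6 = −632800 mol.
At t = 818000 yr, e^(−t/τ) = e^(−0.8661) = 0.4206, so ΔM = −266100 mol and M = 2.1628×10^6 − 266100 = 1.8966×10^6 mol.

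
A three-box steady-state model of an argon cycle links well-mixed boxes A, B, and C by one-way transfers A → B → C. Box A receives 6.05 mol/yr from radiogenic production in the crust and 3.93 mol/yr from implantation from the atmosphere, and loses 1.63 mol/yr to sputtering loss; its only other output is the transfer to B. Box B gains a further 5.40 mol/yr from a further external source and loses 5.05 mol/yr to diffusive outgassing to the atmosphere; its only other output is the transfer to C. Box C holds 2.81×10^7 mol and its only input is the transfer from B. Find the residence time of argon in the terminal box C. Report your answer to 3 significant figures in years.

Box A: F(A→B) = (6.05 + 3.93) − 1.63 = 8.3500 mol/yr.
Box B: F(B→C) = (8.3500 + 5.40) − 5.05 = 8.7000 mol/yr.
Box C throughput = its input = 8.7000 mol/yr; τ = 2.81×10^7 / 8.7000 = 3.230×10^6 yr.

3.23×10^6 yr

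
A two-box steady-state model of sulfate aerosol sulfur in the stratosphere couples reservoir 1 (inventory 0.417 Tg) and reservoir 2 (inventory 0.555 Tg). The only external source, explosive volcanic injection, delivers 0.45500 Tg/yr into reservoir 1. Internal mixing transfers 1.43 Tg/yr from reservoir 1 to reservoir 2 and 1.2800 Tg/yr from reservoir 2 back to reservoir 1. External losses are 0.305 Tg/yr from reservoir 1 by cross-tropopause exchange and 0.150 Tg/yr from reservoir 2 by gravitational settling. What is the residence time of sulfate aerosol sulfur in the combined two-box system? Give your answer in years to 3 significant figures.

Residence time in the combined system uses the total inventory and the total *external* removal — internal exchanges between the two boxes cancel.
M_total = 0.417 + 0.555 = 0.97200 Tg.
ΣF_external_out = 0.305 + 0.150 = 0.45500 Tg/yr.
τ = M_total / ΣF_ext = 0.97200 / 0.45500 = 2.136 yr.

2.14 yr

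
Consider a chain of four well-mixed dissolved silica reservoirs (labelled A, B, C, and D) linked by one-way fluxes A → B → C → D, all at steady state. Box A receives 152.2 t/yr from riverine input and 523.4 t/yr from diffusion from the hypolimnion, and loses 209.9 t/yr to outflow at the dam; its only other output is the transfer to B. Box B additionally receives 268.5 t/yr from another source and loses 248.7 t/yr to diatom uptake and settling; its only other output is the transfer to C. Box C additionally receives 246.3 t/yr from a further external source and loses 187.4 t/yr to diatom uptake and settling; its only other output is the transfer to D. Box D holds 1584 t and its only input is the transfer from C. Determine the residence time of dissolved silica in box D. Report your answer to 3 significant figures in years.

2.91 yr

Box A: F(A→B) = (152.2 + 523.4) − 209.9 = 465.70 t/yr.
Box B: F(B→C) = (465.70 + 268.5) − 248.7 = 485.50 t/yr.
Box C: F(C→D) = (485.50 + 246.3) − 187.4 = 544.40 t/yr.
Box D throughput = its input = 544.40 t/yr; τ = 1584 / 544.40 = 2.910 yr.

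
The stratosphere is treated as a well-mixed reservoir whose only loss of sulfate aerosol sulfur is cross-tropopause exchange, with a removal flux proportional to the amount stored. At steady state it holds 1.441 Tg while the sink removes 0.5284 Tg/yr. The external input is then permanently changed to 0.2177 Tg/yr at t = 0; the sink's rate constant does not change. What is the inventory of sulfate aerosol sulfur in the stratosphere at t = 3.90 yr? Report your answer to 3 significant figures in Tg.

τ = M₀/F₀ = 1.441/0.5284 = 2.727 yr; rate constant k = 1/τ.
New steady state M_∞ = F₁/k = F₁·τ = 0.2177 × 2.727 = 0.59369 Tg.
M(t) = M_∞ + (M₀ − M_∞)·e^(−t/τ); t/τ = 3.90/2.727 = 1.430, so e^(−t/τ) = 0.2393.
M(t) = 0.59369 + 0.8473 × 0.2393 = 0.79644 Tg.

0.796 Tg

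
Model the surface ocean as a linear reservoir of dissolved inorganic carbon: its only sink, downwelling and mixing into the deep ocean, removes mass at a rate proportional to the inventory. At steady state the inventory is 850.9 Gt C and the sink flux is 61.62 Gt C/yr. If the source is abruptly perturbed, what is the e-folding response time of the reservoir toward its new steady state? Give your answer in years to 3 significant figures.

For a linear reservoir the response time equals the residence time τ = M/F.
τ = 850.9 / 61.62 = 13.81 yr.

13.8 yr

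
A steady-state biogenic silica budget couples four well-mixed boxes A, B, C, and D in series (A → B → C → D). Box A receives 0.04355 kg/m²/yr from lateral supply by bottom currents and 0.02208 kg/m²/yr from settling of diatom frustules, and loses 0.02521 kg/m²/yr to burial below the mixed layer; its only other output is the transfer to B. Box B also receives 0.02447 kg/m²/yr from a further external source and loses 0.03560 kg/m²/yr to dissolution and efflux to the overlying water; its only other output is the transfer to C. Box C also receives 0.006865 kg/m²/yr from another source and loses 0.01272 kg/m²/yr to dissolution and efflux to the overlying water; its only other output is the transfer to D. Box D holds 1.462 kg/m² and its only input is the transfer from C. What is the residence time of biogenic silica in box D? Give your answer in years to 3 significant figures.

62.4 yr

Box A: F(A→B) = (0.04355 + 0.02208) − 0.02521 = 0.040420 kg/m²/yr.
Box B: F(B→C) = (0.040420 + 0.02447) − 0.03560 = 0.029290 kg/m²/yr.
Box C: F(C→D) = (0.029290 + 0.006865) − 0.01272 = 0.023435 kg/m²/yr.
Box D throughput = its input = 0.023435 kg/m²/yr; τ = 1.462 / 0.023435 = 62.39 yr.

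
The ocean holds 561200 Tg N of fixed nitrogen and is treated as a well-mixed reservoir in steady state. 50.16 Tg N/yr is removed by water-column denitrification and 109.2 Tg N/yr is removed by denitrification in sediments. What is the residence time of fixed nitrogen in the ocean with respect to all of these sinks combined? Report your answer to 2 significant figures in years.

3500 yr

Total removal flux = 50.16 + 109.2 = 159.36 Tg N/yr.
τ = M / ΣF_out = 561200 / 159.36 = 3522 yr.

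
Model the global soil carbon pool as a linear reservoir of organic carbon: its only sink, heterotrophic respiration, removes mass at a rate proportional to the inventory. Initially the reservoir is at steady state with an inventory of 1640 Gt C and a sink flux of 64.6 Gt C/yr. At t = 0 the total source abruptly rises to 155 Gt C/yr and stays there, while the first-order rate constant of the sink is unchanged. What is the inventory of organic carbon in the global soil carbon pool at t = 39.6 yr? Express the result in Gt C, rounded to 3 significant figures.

τ = M₀/F₀ = 1640/64.6 = 25.39 yr; rate constant k = 1/τ.
New steady state M_∞ = F₁/k = F₁·τ = 155 × 25.39 = 3935.0 Gt C.
M(t) = M_∞ + (M₀ − M_∞)·e^(−t/τ); t/τ = 39.6/25.39 = 1.560, so e^(−t/τ) = 0.2102.
M(t) = 3935.0 − 2295 × 0.2102 = 3452.7 Gt C.

3450 Gt C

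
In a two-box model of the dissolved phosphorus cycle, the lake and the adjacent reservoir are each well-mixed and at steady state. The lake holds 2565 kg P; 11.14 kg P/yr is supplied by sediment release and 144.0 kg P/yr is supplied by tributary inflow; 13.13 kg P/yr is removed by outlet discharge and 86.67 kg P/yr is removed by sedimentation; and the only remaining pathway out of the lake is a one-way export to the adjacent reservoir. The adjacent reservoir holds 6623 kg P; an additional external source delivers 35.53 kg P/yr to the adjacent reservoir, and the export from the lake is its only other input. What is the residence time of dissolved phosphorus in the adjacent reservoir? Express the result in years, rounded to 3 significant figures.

Balance the lake: ΣF_in = 11.14 + 144.0 = 155.14 kg P/yr.
Export to the adjacent reservoir = ΣF_in − (13.13 + 86.67) = 55.340 kg P/yr.
Total input to the adjacent reservoir = 55.340 + 35.53 = 90.870 kg P/yr; at steady state this equals its total output.
τ = M / F = 6623 / 90.870 = 72.88 yr.

72.9 yr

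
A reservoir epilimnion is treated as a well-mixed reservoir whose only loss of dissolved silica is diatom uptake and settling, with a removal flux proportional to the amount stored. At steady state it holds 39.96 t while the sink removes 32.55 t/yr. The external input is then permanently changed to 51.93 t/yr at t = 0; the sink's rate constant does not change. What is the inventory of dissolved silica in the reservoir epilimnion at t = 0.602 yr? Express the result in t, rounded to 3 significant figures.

49.2 t

τ = M₀/F₀ = 39.96/32.55 = 1.228 yr; rate constant k = 1/τ.
New steady state M_∞ = F₁/k = F₁·τ = 51.93 × 1.228 = 63.752 t.
M(t) = M_∞ + (M₀ − M_∞)·e^(−t/τ); t/τ = 0.602/1.228 = 0.4904, so e^(−t/τ) = 0.6124.
M(t) = 63.752 − 23.79 × 0.6124 = 49.182 t.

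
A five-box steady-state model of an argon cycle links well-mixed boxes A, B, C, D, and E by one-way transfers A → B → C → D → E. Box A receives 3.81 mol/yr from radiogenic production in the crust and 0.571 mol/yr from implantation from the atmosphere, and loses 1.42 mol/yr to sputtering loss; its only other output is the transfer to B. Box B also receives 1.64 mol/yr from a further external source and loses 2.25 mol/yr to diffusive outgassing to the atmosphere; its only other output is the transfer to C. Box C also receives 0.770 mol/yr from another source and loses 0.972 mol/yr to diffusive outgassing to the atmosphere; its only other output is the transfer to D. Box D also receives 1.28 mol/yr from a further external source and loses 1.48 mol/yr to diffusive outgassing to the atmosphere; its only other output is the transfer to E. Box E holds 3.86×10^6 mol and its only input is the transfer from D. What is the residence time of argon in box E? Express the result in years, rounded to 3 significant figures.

Box A: F(A→B) = (3.81 + 0.571) − 1.42 = 2.9610 mol/yr.
Box B: F(B→C) = (2.9610 + 1.64) − 2.25 = 2.3510 mol/yr.
Box C: F(C→D) = (2.3510 + 0.770) − 0.972 = 2.1490 mol/yr.
Box D: F(D→E) = (2.1490 + 1.28) − 1.48 = 1.9490 mol/yr.
Box E throughput = its input = 1.9490 mol/yr; τ = 3.86×10^6 / 1.9490 = 1.981×10^6 yr.

1.98×10^6 yr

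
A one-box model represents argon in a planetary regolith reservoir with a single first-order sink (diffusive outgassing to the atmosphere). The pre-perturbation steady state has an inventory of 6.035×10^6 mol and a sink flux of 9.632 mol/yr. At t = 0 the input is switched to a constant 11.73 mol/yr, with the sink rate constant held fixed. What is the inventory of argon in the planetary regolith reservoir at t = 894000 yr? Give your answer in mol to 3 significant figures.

7.03×10^6 mol

The sink rate constant is k = F₀/M₀ = 9.632/6.035×10^6 = 1.596×10^-6 yr⁻¹.
Solving dM/dt = F₁ − kM with M(0) = M₀ gives M(t) = F₁/k + (M₀ − F₁/k)·e^(−kt).
F₁/k = 11.73/1.596×10^-6 = 7.3495×10^6 mol; kt = 1.596×10^-6 × 894000 = 1.427, e^(−kt) = 0.2401.
M(894000) = 7.3495×10^6 + (6.035×10^6 − 7.3495×10^6) × 0.2401 = 7.3495×10^6 − 315600 = 7.0339×10^6 mol.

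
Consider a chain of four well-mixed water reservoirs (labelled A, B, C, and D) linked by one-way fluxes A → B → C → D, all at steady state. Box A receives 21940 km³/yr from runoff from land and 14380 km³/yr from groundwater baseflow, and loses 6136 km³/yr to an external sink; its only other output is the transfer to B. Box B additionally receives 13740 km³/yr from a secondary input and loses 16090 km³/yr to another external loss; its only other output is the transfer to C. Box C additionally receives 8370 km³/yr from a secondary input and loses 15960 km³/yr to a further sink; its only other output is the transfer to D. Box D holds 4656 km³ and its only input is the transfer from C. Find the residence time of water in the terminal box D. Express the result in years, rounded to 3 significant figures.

0.230 yr

Box A: F(A→B) = (21940 + 14380) − 6136 = 30184 km³/yr.
Box B: F(B→C) = (30184 + 13740) − 16090 = 27834 km³/yr.
Box C: F(C→D) = (27834 + 8370) − 15960 = 20244 km³/yr.
Box D throughput = its input = 20244 km³/yr; τ = 4656 / 20244 = 0.2300 yr.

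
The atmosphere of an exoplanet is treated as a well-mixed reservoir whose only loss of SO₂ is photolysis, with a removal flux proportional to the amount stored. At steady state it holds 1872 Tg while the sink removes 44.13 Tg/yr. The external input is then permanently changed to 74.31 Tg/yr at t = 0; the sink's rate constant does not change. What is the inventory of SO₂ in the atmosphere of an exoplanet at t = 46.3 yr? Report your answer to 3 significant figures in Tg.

Residence time τ = M₀/F₀ = 42.42 yr. The eventual steady state is M_∞ = M₀·(F₁/F₀) = 1872 × 74.31/44.13 = 3152.2 Tg.
The anomaly ΔM(t) = M(t) − M_∞ decays as ΔM₀·e^(−t/τ) with ΔM₀ = 1872 − 3152.2 = −1280 Tg.
At t = 46.3 yr, e^(−t/τ) = e^(−1.091) = 0.3357, so ΔM = −429.8 Tg and M = 3152.2 − 429.8 = 2722.4 Tg.

2720 Tg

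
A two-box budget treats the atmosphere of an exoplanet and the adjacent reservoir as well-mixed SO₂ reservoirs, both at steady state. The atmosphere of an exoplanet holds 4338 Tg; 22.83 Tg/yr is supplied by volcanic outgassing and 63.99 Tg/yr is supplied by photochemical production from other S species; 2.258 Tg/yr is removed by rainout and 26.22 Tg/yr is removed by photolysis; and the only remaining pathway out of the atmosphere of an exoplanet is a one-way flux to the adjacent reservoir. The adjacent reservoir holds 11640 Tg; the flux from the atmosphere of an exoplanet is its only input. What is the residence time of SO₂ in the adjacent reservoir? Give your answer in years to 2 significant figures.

Balance the atmosphere of an exoplanet: ΣF_in = 22.83 + 63.99 = 86.820 Tg/yr.
Flux to the adjacent reservoir = ΣF_in − (2.258 + 26.22) = 58.342 Tg/yr.
At steady state the output of the adjacent reservoir equals its input, 58.342 Tg/yr.
τ = M / F = 11640 / 58.342 = 199.5 yr.

200 yr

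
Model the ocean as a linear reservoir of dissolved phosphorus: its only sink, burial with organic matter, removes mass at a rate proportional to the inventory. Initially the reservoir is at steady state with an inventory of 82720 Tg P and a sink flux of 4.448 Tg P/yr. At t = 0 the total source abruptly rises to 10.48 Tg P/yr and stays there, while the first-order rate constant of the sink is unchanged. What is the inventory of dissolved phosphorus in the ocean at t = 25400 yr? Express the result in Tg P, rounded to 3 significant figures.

Residence time τ = M₀/F₀ = 18600 yr. The eventual steady state is M_∞ = M₀·(F₁/F₀) = 82720 × 10.48/4.448 = 194900 Tg P.
The anomaly ΔM(t) = M(t) − M_∞ decays as ΔM₀·e^(−t/τ) with ΔM₀ = 82720 − 194900 = −112200 Tg P.
At t = 25400 yr, e^(−t/τ) = e^(−1.366) = 0.2552, so ΔM = −28630 Tg P and M = 194900 − 28630 = 166270 Tg P.

166000 Tg P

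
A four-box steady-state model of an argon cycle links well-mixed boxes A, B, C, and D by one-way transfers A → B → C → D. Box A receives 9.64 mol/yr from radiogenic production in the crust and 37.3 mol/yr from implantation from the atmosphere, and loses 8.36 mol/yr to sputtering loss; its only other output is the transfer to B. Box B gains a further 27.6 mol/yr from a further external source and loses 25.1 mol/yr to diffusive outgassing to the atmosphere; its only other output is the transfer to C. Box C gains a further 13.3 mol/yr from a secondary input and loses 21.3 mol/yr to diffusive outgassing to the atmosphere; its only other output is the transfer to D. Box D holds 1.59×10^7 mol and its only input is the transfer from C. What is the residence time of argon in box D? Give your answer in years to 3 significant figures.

481000 yr

Box A: F(A→B) = (9.64 + 37.3) − 8.36 = 38.580 mol/yr.
Box B: F(B→C) = (38.580 + 27.6) − 25.1 = 41.080 mol/yr.
Box C: F(C→D) = (41.080 + 13.3) − 21.3 = 33.080 mol/yr.
Box D throughput = its input = 33.080 mol/yr; τ = 1.59×10^7 / 33.080 = 480700 yr.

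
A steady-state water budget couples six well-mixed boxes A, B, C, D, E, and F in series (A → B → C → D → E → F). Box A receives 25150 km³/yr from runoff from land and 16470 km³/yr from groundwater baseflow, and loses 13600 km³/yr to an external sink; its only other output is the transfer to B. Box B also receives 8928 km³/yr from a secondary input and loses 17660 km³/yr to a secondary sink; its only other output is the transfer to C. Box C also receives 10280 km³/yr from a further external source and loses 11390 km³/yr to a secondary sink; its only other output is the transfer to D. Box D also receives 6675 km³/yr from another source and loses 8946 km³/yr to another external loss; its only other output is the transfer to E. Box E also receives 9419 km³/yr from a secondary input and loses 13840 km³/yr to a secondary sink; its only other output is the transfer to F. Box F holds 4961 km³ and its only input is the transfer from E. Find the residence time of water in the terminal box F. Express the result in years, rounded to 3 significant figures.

Box A: F(A→B) = (25150 + 16470) − 13600 = 28020 km³/yr.
Box B: F(B→C) = (28020 + 8928) − 17660 = 19288 km³/yr.
Box C: F(C→D) = (19288 + 10280) − 11390 = 18178 km³/yr.
Box D: F(D→E) = (18178 + 6675) − 8946 = 15907 km³/yr.
Box E: F(E→F) = (15907 + 9419) − 13840 = 11486 km³/yr.
Box F throughput = its input = 11486 km³/yr; τ = 4961 / 11486 = 0.4319 yr.

0.432 yr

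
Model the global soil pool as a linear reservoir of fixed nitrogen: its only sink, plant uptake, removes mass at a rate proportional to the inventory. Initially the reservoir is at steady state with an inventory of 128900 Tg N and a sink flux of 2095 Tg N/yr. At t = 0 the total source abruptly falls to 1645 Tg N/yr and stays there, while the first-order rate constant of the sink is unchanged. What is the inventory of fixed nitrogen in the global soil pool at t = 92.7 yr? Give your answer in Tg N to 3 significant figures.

107000 Tg N

The sink rate constant is k = F₀/M₀ = 2095/128900 = 0.01625 yr⁻¹.
Solving dM/dt = F₁ − kM with M(0) = M₀ gives M(t) = F₁/k + (M₀ − F₁/k)·e^(−kt).
F₁/k = 1645/0.01625 = 101210 Tg N; kt = 0.01625 × 92.7 = 1.507, e^(−kt) = 0.2217.
M(92.7) = 101210 + (128900 − 101210) × 0.2217 = 101210 + 6137 = 107350 Tg N.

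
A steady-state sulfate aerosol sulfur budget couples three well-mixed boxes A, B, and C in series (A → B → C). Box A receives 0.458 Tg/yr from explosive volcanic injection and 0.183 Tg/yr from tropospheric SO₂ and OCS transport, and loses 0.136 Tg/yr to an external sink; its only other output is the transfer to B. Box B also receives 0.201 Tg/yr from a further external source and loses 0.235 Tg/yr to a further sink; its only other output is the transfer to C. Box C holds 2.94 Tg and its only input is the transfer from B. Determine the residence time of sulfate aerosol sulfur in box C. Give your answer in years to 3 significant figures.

6.24 yr

Box A: F(A→B) = (0.458 + 0.183) − 0.136 = 0.50500 Tg/yr.
Box B: F(B→C) = (0.50500 + 0.201) − 0.235 = 0.47100 Tg/yr.
Box C throughput = its input = 0.47100 Tg/yr; τ = 2.94 / 0.47100 = 6.242 yr.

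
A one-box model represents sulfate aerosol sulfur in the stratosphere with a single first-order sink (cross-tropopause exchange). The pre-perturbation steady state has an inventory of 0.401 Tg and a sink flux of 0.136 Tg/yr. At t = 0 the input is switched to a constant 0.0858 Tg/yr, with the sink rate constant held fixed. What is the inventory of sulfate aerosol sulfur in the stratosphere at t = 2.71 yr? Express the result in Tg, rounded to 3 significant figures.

The sink rate constant is k = F₀/M₀ = 0.136/0.401 = 0.3392 yr⁻¹.
Solving dM/dt = F₁ − kM with M(0) = M₀ gives M(t) = F₁/k + (M₀ − F₁/k)·e^(−kt).
F₁/k = 0.0858/0.3392 = 0.25298 Tg; kt = 0.3392 × 2.71 = 0.9191, e^(−kt) = 0.3989.
M(2.71) = 0.25298 + (0.401 − 0.25298) × 0.3989 = 0.25298 + 0.05904 = 0.31202 Tg.

0.312 Tg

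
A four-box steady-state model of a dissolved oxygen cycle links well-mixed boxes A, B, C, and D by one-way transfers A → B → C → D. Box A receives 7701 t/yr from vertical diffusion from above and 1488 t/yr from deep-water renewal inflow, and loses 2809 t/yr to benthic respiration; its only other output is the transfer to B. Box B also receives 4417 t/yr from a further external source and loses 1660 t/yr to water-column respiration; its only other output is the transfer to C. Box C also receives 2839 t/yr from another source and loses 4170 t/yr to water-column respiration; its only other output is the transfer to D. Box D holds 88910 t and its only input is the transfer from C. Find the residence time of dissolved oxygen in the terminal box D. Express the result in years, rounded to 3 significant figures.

Box A: F(A→B) = (7701 + 1488) − 2809 = 6380.0 t/yr.
Box B: F(B→C) = (6380.0 + 4417) − 1660 = 9137.0 t/yr.
Box C: F(C→D) = (9137.0 + 2839) − 4170 = 7806.0 t/yr.
Box D throughput = its input = 7806.0 t/yr; τ = 88910 / 7806.0 = 11.39 yr.

11.4 yr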